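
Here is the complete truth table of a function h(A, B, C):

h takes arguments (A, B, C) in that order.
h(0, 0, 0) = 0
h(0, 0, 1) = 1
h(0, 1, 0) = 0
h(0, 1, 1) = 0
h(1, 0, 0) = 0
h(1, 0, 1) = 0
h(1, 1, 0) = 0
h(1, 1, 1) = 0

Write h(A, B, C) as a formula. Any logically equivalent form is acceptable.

h(A, B, C) = (not A and not B) and C

Only row (0,0,1) gives 1. That row's minterm ¬A·¬B·C is h directly.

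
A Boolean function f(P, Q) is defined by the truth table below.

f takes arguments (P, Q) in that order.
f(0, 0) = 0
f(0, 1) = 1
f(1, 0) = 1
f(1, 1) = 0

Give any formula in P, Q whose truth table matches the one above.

f(P, Q) = P ^ Q

The output is 1 exactly when an odd number of inputs are 1 — the 2-way XOR (parity).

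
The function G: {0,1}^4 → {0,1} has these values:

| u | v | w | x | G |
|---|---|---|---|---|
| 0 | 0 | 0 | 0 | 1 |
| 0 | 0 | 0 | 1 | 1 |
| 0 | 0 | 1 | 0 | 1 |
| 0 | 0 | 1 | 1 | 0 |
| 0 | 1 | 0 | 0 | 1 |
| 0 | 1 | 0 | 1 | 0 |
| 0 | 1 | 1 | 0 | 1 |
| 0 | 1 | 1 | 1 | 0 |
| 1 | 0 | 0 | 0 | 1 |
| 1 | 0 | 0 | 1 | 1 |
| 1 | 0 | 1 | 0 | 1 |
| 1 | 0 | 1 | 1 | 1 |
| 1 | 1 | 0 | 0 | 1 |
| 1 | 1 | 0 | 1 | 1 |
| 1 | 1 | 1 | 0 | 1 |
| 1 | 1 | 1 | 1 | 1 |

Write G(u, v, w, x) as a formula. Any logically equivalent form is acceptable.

G(u, v, w, x) = ~(((((~u & ~v) & w) & x) | (((~u & v) & ~w) & x)) | (((~u & v) & w) & x))

There are just 3 zero rows: (0,0,1,1), (0,1,0,1), (0,1,1,1). Their minterms are ¬u·¬v·w·x, ¬u·v·¬w·x, ¬u·v·w·x; the OR of those covers precisely the 0-outputs, and negating it yields G.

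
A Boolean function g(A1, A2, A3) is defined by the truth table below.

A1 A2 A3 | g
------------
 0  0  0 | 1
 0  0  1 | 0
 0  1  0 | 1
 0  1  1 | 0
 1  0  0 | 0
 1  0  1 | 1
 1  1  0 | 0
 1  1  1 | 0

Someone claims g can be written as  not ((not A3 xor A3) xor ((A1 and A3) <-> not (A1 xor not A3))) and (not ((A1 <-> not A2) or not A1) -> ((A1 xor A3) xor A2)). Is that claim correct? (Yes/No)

No

Test each input against both g and the formula:
  A1=0, A2=0, A3=0: formula gives 1, g = 1 ✓
  A1=0, A2=0, A3=1: formula gives 0, g = 0 ✓
  A1=0, A2=1, A3=0: formula gives 1, g = 1 ✓
  A1=0, A2=1, A3=1: formula gives 0, g = 0 ✓
  A1=1, A2=0, A3=0: formula gives 0, g = 0 ✓
  A1=1, A2=0, A3=1: formula gives 0, but g = 1 ✗
Row (1,0,1) is a counterexample, so the formula is not equivalent to g.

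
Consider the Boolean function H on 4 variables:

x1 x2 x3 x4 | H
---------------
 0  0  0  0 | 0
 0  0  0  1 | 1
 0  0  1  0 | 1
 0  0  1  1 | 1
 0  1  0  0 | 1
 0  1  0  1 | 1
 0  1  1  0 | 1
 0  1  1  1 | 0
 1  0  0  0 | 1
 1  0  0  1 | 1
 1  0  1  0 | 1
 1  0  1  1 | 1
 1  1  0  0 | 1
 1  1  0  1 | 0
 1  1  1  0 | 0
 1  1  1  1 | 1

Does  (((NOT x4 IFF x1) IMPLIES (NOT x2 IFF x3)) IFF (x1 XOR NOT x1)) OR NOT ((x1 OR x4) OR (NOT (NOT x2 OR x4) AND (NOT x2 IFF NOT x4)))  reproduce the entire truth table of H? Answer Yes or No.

No

Test each input against both H and the formula:
  x1=0, x2=0, x3=0, x4=0: formula gives 1, but H = 0 ✗
Since they disagree at (0,0,0,0), the expression is not a correct formula for H.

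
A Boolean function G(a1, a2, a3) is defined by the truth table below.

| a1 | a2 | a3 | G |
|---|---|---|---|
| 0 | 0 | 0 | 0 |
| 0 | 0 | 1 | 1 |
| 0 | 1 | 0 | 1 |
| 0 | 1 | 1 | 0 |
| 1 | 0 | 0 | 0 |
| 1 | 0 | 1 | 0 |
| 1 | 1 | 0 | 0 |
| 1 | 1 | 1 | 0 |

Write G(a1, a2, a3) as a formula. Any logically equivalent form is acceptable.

Collect the rows where G=1 — (0,0,1), (0,1,0) — and write one minterm per row: ¬a1·¬a2·a3, ¬a1·a2·¬a3. Their union (logical OR) reproduces the table exactly.

G(a1, a2, a3) = ((NOT a1 AND NOT a2) AND a3) OR ((NOT a1 AND a2) AND NOT a3)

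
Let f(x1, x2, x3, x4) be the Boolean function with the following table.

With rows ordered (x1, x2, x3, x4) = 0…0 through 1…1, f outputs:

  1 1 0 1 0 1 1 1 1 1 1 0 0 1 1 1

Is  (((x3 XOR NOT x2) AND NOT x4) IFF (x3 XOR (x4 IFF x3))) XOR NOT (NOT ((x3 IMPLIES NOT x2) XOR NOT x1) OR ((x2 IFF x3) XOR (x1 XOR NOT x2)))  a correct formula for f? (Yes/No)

Evaluate (((x3 XOR NOT x2) AND NOT x4) IFF (x3 XOR (x4 IFF x3))) XOR NOT (NOT ((x3 IMPLIES NOT x2) XOR NOT x1) OR ((x2 IFF x3) XOR (x1 XOR NOT x2))) on each row and compare to f:
  x1=0, x2=0, x3=0, x4=0: formula gives 1, f = 1 ✓
  x1=0, x2=0, x3=0, x4=1: formula gives 1, f = 1 ✓
  x1=0, x2=0, x3=1, x4=0: formula gives 0, f = 0 ✓
  x1=0, x2=0, x3=1, x4=1: formula gives 1, f = 1 ✓
  …and likewise for the remaining 12 rows.
No disagreement on any input; they are logically equivalent.

Yes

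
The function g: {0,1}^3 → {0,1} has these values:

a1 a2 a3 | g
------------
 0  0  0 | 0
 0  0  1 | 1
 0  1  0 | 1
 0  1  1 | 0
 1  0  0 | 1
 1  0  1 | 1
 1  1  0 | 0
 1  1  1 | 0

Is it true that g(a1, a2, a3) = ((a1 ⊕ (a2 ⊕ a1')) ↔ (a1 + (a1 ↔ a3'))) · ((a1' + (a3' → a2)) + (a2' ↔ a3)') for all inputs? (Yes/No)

Yes

Evaluate ((a1 ⊕ (a2 ⊕ a1')) ↔ (a1 + (a1 ↔ a3'))) · ((a1' + (a3' → a2)) + (a2' ↔ a3)') on each row and compare to g:
  a1=0, a2=0, a3=0: formula gives 0, g = 0 ✓
  a1=0, a2=0, a3=1: formula gives 1, g = 1 ✓
  a1=0, a2=1, a3=0: formula gives 1, g = 1 ✓
  a1=0, a2=1, a3=1: formula gives 0, g = 0 ✓
  a1=1, a2=0, a3=0: formula gives 1, g = 1 ✓
  …and likewise for the remaining 3 rows.
No disagreement on any input; they are logically equivalent.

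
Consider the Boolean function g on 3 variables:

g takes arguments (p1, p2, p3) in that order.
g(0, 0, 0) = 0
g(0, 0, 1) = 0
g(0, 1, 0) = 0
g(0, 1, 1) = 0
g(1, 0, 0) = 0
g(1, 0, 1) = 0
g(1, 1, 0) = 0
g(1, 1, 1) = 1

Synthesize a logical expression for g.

g(p1, p2, p3) = (p1 ∧ p2) ∧ p3

The output is 1 only when every input is 1 — the AND of all inputs.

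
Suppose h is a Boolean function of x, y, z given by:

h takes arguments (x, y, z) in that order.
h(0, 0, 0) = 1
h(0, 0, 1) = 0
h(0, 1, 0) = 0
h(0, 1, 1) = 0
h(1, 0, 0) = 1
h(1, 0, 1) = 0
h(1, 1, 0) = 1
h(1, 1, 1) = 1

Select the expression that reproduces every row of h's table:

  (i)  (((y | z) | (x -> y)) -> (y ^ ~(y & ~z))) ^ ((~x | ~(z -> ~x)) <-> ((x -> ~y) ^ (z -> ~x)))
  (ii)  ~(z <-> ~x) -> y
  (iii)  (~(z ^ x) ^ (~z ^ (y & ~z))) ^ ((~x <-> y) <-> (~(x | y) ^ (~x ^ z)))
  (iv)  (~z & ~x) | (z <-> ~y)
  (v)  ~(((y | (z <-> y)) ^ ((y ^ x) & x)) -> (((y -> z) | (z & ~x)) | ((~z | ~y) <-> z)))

iii

(i) disagrees with h on (0,0,1) (formula → 1, table → 0); rule it out.
(ii) disagrees with h on (0,0,0) (formula → 0, table → 1); rule it out.
(iv) disagrees with h on (0,0,1) (formula → 1, table → 0); rule it out.
(v) disagrees with h on (0,0,0) (formula → 0, table → 1); rule it out.
(iii) is the remaining candidate, and it agrees with h on all 8 inputs.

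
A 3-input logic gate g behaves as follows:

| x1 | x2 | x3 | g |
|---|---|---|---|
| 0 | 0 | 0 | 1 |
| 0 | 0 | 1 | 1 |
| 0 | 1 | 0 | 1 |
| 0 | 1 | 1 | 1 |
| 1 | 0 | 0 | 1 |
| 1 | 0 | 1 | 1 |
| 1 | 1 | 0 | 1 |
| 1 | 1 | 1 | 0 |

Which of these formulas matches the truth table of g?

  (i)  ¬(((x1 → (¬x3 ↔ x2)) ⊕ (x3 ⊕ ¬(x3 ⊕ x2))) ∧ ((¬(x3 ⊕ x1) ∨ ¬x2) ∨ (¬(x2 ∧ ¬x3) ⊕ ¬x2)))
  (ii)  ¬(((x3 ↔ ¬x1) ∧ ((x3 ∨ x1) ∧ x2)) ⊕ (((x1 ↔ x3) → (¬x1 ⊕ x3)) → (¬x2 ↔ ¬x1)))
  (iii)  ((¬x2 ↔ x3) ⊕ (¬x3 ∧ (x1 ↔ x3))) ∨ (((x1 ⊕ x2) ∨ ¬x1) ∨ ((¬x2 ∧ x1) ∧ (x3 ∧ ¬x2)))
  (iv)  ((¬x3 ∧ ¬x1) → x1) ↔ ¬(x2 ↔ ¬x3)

(i) fails at (0,1,0): the formula yields 0, g is 1.
(ii) fails at (0,0,0): the formula yields 0, g is 1.
(iv) fails at (0,0,0): the formula yields 0, g is 1.
Only (iii) survives; checking it on all 8 rows confirms it matches g.

iii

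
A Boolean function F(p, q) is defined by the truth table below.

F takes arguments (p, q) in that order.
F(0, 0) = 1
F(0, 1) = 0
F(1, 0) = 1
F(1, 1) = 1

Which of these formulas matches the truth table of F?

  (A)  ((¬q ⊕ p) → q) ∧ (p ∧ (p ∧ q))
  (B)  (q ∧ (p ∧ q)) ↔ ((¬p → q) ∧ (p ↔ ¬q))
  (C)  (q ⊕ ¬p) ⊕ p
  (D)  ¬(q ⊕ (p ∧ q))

(A): at (0,0) it gives 0, but F = 1 — eliminated.
(B): at (1,0) it gives 0, but F = 1 — eliminated.
(C): at (1,1) it gives 0, but F = 1 — eliminated.
That leaves (D). Evaluating it on every row reproduces the table of F exactly.

D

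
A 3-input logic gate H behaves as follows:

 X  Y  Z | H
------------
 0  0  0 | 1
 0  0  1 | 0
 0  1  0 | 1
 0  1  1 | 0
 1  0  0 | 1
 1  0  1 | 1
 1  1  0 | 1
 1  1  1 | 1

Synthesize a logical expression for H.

There are just 2 zero rows: (0,0,1), (0,1,1). Their minterms are ¬X·¬Y·Z, ¬X·Y·Z; the OR of those covers precisely the 0-outputs, and negating it yields H.

H(X, Y, Z) = (((X' · Y') · Z) + ((X' · Y) · Z))'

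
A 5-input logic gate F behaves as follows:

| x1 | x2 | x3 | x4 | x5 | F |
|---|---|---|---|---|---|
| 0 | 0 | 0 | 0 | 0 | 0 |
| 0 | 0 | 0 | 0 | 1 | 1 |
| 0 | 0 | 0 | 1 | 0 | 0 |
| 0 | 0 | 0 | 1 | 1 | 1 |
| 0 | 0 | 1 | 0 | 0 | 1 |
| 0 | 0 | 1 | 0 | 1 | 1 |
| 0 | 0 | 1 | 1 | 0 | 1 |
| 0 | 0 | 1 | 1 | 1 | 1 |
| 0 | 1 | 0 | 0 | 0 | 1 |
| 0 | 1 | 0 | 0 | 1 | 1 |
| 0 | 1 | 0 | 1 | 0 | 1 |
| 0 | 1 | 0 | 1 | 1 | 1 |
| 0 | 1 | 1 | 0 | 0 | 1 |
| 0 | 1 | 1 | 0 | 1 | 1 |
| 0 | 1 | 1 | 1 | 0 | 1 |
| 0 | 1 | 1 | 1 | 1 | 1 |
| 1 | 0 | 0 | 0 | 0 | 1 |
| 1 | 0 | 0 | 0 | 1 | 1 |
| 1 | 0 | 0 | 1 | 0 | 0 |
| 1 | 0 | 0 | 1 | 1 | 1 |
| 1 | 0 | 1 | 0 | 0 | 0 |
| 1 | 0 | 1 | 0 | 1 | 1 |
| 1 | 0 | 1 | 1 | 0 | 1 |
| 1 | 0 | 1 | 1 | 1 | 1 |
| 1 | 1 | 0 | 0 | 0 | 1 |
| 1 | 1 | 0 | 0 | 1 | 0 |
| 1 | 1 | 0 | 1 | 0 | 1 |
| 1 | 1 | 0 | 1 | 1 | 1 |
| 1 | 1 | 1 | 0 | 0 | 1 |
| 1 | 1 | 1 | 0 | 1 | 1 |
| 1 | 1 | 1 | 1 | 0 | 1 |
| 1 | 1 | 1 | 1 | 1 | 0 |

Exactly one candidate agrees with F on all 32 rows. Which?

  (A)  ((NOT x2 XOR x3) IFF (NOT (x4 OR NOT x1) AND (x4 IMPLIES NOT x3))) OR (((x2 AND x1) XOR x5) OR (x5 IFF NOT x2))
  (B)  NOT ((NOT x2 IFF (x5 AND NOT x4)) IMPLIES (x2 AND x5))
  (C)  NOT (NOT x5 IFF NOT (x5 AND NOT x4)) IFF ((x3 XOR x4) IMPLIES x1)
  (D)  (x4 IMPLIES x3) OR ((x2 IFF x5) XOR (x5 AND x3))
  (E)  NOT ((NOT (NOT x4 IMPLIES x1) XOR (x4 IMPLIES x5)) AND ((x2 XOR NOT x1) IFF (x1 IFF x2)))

A

(B): at (0,0,0,1,1) it gives 0, but F = 1 — eliminated.
(C): at (0,0,0,0,1) it gives 0, but F = 1 — eliminated.
(D): at (0,0,0,0,0) it gives 1, but F = 0 — eliminated.
(E): at (0,0,0,0,0) it gives 1, but F = 0 — eliminated.
That leaves (A). Evaluating it on every row reproduces the table of F exactly.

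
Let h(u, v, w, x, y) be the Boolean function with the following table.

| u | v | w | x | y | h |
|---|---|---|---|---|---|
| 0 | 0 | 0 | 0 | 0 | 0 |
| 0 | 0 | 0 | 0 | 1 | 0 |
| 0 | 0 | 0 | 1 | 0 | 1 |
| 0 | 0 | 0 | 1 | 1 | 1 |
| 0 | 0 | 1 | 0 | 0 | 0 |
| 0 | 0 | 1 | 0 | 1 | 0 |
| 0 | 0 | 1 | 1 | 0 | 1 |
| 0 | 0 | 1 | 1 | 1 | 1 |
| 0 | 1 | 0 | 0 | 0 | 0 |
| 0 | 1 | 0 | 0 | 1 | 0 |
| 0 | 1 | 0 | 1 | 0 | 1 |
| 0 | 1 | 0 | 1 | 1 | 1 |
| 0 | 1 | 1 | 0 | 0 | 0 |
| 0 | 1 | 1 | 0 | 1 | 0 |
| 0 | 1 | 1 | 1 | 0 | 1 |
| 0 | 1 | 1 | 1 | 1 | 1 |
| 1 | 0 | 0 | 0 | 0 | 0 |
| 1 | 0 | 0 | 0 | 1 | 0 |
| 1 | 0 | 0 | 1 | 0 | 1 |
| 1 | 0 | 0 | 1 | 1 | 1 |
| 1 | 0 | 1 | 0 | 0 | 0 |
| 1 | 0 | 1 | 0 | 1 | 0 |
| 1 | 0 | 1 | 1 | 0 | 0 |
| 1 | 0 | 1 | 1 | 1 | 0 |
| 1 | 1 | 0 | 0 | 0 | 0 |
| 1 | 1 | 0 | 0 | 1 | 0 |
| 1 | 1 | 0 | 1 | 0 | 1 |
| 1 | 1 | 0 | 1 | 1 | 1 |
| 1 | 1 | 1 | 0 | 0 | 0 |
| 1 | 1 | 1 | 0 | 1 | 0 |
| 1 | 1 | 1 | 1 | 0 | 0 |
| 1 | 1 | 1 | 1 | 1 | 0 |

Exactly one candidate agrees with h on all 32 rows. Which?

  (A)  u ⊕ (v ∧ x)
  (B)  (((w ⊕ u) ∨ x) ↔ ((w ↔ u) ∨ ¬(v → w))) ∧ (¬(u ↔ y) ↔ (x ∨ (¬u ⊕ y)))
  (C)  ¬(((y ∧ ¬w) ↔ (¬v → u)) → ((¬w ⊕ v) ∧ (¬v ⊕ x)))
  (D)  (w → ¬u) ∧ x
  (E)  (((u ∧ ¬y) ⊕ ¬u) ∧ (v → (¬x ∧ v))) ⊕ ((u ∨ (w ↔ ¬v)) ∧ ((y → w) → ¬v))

D

(A) disagrees with h on (0,0,0,1,0) (formula → 0, table → 1); rule it out.
(B) disagrees with h on (0,0,0,1,0) (formula → 0, table → 1); rule it out.
(C) disagrees with h on (0,0,0,1,1) (formula → 0, table → 1); rule it out.
(E) disagrees with h on (0,0,0,0,0) (formula → 1, table → 0); rule it out.
Only (D) survives; checking it on all 32 rows confirms it matches h.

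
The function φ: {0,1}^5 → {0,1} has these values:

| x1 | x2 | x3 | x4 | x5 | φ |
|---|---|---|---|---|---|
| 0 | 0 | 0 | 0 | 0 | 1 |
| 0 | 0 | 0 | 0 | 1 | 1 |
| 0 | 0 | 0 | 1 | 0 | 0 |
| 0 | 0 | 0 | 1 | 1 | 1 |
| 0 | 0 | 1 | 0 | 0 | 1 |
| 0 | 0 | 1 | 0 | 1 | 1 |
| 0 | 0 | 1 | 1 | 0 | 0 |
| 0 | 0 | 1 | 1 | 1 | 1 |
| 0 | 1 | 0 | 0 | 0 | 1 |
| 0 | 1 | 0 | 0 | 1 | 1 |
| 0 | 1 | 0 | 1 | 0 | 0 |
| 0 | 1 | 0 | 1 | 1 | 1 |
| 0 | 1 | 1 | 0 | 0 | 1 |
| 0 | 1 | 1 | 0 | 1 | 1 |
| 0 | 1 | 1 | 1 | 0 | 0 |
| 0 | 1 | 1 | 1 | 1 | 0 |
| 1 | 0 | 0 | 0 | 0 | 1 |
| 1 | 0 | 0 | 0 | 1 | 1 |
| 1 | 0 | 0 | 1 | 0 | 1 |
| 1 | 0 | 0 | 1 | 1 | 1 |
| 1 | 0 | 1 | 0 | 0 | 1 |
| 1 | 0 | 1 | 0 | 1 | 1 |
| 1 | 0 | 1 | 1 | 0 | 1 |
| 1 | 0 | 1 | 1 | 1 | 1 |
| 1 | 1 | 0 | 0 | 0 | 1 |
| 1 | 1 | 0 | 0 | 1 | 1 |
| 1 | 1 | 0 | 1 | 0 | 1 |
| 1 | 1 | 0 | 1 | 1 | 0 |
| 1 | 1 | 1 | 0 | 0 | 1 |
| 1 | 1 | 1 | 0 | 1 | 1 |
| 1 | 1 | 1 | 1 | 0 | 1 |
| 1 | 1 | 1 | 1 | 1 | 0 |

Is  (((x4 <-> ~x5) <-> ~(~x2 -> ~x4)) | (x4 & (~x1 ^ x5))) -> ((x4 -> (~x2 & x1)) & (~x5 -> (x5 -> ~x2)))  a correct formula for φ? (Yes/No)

No

Evaluate (((x4 <-> ~x5) <-> ~(~x2 -> ~x4)) | (x4 & (~x1 ^ x5))) -> ((x4 -> (~x2 & x1)) & (~x5 -> (x5 -> ~x2))) on each row and compare to φ:
  x1=0, x2=0, x3=0, x4=0, x5=0: formula gives 1, φ = 1 ✓
  x1=0, x2=0, x3=0, x4=0, x5=1: formula gives 1, φ = 1 ✓
  x1=0, x2=0, x3=0, x4=1, x5=0: formula gives 0, φ = 0 ✓
  x1=0, x2=0, x3=0, x4=1, x5=1: formula gives 1, φ = 1 ✓
  …
  x1=0, x2=1, x3=0, x4=1, x5=1: formula gives 0, but φ = 1 ✗
Since they disagree at (0,1,0,1,1), the expression is not a correct formula for φ.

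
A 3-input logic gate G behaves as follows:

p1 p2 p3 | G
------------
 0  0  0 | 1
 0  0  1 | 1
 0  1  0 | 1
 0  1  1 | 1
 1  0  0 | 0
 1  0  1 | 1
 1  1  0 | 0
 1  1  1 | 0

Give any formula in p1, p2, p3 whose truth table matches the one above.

The 0-rows are (1,0,0), (1,1,0), (1,1,1). Take each as a conjunction (p1·¬p2·¬p3, p1·p2·¬p3, p1·p2·p3), form their disjunction, and complement — that gives a formula that is 1 everywhere G is.

G(p1, p2, p3) = ~((((p1 & ~p2) & ~p3) | ((p1 & p2) & ~p3)) | ((p1 & p2) & p3))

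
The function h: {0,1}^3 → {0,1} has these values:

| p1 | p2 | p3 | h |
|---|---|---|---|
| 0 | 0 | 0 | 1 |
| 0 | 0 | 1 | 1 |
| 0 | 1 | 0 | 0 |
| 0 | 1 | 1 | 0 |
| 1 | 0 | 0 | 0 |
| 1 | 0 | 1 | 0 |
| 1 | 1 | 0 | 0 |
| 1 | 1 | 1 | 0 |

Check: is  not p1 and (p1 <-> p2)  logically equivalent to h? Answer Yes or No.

Yes

Test each input against both h and the formula:
  p1=0, p2=0, p3=0: formula gives 1, h = 1 ✓
  p1=0, p2=0, p3=1: formula gives 1, h = 1 ✓
  p1=0, p2=1, p3=0: formula gives 0, h = 0 ✓
  p1=0, p2=1, p3=1: formula gives 0, h = 0 ✓
  p1=1, p2=0, p3=0: formula gives 0, h = 0 ✓
  …and likewise for the remaining 3 rows.
No disagreement on any input; they are logically equivalent.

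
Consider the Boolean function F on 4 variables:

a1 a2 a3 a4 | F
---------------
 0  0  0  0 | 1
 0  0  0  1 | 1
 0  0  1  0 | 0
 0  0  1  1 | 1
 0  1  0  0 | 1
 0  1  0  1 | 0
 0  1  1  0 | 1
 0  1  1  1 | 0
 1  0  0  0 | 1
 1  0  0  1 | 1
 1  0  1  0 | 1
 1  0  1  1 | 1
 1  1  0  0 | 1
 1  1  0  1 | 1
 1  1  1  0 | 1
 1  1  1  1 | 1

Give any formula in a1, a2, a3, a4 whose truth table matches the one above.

F is 0 on only 3 rows — (0,0,1,0), (0,1,0,1), (0,1,1,1). Writing each as a minterm (¬a1·¬a2·a3·¬a4, ¬a1·a2·¬a3·a4, ¬a1·a2·a3·a4) and OR-ing them characterizes exactly where F=0, so F is the negation of that disjunction.

F(a1, a2, a3, a4) = ~(((((~a1 & ~a2) & a3) & ~a4) | (((~a1 & a2) & ~a3) & a4)) | (((~a1 & a2) & a3) & a4))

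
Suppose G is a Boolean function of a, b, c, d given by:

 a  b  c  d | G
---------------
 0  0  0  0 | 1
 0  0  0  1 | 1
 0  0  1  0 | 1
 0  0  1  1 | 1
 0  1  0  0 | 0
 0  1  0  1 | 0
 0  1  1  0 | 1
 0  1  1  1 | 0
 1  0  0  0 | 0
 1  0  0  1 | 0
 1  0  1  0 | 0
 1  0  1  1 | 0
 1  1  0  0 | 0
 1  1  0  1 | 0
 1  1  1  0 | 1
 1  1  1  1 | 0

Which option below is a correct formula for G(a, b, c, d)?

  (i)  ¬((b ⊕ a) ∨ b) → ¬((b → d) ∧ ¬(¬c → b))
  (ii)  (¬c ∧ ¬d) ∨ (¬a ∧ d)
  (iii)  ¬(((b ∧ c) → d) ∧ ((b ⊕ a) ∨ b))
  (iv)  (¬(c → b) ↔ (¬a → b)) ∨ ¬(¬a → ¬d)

iii

(i) fails at (0,0,0,0): the formula yields 0, G is 1.
(ii) fails at (0,0,1,0): the formula yields 0, G is 1.
(iv) fails at (0,0,1,0): the formula yields 0, G is 1.
Only (iii) survives; checking it on all 16 rows confirms it matches G.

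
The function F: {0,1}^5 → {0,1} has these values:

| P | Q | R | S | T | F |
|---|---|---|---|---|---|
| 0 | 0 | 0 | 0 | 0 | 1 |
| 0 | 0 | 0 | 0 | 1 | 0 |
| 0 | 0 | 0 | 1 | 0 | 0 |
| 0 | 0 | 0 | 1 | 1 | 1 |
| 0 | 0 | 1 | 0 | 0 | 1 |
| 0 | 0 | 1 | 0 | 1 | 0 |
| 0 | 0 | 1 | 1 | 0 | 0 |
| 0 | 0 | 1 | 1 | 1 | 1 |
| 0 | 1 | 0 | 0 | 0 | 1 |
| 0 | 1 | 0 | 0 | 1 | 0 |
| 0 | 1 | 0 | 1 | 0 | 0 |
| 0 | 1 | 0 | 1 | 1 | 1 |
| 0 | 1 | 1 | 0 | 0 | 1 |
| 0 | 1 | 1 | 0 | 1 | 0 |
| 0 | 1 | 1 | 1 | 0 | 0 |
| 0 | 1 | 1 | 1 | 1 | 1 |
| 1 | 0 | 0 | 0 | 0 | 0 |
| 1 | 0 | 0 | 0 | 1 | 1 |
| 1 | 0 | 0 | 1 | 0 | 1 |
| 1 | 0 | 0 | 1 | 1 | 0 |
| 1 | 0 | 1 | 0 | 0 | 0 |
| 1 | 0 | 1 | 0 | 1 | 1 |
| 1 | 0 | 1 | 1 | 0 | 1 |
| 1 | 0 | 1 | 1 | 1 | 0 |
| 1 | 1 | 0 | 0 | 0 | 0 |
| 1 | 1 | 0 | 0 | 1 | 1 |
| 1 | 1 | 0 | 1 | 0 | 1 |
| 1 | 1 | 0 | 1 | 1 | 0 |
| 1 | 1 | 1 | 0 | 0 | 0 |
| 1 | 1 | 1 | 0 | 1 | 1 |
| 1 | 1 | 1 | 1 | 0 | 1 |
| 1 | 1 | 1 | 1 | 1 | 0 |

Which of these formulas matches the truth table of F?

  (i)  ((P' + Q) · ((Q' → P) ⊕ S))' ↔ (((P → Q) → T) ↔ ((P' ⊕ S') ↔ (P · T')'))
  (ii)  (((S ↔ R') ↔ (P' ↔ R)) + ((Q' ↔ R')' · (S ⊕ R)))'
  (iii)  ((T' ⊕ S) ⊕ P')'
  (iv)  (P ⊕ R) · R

iii

(i) fails at (0,0,0,1,0): the formula yields 1, F is 0.
(ii) fails at (0,0,0,0,0): the formula yields 0, F is 1.
(iv) fails at (0,0,0,0,0): the formula yields 0, F is 1.
(iii) is the remaining candidate, and it agrees with F on all 32 inputs.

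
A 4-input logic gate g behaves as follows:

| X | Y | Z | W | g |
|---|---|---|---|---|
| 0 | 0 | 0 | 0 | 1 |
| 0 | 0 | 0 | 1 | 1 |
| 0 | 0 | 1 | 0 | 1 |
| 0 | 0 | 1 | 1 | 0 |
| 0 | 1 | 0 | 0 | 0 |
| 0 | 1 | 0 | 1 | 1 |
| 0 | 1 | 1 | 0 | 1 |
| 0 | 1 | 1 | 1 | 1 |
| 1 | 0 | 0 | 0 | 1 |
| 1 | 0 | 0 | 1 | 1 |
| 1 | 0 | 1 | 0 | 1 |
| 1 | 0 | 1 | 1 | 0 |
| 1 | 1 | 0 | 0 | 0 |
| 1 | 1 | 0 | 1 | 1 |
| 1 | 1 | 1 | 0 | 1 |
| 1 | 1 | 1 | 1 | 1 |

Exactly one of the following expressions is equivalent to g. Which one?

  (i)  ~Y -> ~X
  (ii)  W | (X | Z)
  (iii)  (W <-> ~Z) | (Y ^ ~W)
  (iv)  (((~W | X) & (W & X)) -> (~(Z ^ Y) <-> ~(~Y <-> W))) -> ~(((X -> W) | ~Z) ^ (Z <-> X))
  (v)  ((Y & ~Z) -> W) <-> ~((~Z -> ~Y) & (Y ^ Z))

iii

(i) fails at (0,0,1,1): the formula yields 1, g is 0.
(ii) fails at (0,0,0,0): the formula yields 0, g is 1.
(iv) fails at (0,0,1,0): the formula yields 0, g is 1.
(v) fails at (0,0,1,0): the formula yields 0, g is 1.
(iii) is the remaining candidate, and it agrees with g on all 16 inputs.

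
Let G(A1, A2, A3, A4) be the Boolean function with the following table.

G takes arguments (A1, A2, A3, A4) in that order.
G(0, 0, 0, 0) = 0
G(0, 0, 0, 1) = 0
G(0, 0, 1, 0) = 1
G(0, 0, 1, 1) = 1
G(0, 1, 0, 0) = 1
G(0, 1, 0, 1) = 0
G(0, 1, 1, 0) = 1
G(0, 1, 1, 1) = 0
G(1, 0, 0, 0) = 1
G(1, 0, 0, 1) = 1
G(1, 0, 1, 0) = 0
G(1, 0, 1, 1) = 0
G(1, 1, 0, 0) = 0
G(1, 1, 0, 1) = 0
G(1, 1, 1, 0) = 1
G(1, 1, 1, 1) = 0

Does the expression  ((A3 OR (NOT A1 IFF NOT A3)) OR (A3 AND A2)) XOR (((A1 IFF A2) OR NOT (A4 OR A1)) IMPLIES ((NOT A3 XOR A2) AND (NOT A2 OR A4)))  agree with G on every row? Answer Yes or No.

Yes

Check the formula against G row by row:
  A1=0, A2=0, A3=0, A4=0: formula gives 0, G = 0 ✓
  A1=0, A2=0, A3=0, A4=1: formula gives 0, G = 0 ✓
  A1=0, A2=0, A3=1, A4=0: formula gives 1, G = 1 ✓
  A1=0, A2=0, A3=1, A4=1: formula gives 1, G = 1 ✓
  …and likewise for the remaining 12 rows.
No disagreement on any input; they are logically equivalent.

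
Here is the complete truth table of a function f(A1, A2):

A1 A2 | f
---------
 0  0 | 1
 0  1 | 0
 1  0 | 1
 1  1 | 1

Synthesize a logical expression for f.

This is A2 → A1 (false only at 0,1).

f(A1, A2) = A2 -> A1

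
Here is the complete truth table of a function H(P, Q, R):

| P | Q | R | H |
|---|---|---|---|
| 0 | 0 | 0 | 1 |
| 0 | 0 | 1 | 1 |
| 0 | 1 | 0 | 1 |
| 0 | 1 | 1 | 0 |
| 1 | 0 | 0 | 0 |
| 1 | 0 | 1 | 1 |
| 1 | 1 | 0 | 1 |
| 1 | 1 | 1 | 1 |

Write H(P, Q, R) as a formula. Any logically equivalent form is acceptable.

H is 0 on only 2 rows — (0,1,1), (1,0,0). Writing each as a minterm (¬P·Q·R, P·¬Q·¬R) and OR-ing them characterizes exactly where H=0, so H is the negation of that disjunction.

H(P, Q, R) = NOT (((NOT P AND Q) AND R) OR ((P AND NOT Q) AND NOT R))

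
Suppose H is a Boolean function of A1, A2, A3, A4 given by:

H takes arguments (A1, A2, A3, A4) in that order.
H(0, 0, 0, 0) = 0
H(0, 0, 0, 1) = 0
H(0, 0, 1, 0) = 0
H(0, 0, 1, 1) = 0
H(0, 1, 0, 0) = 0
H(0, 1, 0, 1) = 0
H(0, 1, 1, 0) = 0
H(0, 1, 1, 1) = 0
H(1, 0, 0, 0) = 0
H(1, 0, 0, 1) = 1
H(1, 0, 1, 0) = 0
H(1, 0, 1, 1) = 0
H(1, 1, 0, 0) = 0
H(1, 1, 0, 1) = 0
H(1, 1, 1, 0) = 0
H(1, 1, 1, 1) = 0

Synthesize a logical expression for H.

H(A1, A2, A3, A4) = ((A1 · A2') · A3') · A4

H is 1 on exactly one input, (1,0,0,1), whose minterm is A1·¬A2·¬A3·A4. So H is just that conjunction.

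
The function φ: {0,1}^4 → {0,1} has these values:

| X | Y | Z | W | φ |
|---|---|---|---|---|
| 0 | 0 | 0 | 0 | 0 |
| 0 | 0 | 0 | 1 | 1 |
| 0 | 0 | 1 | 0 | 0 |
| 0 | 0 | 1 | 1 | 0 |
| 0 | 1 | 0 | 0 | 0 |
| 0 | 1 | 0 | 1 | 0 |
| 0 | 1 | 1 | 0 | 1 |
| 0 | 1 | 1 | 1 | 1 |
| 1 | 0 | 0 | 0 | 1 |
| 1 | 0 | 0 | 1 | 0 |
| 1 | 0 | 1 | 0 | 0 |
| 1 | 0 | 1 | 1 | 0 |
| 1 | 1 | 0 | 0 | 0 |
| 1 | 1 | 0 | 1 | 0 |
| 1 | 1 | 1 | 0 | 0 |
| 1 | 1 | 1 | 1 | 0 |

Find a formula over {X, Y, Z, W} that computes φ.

φ(X, Y, Z, W) = (((((~X & ~Y) & ~Z) & W) | (((~X & Y) & Z) & ~W)) | (((~X & Y) & Z) & W)) | (((X & ~Y) & ~Z) & ~W)

The 1-rows are (0,0,0,1), (0,1,1,0), (0,1,1,1), (1,0,0,0). Each contributes one minterm — ¬X·¬Y·¬Z·W; ¬X·Y·Z·¬W; ¬X·Y·Z·W; X·¬Y·¬Z·¬W — and their disjunction is a sum-of-products form of φ.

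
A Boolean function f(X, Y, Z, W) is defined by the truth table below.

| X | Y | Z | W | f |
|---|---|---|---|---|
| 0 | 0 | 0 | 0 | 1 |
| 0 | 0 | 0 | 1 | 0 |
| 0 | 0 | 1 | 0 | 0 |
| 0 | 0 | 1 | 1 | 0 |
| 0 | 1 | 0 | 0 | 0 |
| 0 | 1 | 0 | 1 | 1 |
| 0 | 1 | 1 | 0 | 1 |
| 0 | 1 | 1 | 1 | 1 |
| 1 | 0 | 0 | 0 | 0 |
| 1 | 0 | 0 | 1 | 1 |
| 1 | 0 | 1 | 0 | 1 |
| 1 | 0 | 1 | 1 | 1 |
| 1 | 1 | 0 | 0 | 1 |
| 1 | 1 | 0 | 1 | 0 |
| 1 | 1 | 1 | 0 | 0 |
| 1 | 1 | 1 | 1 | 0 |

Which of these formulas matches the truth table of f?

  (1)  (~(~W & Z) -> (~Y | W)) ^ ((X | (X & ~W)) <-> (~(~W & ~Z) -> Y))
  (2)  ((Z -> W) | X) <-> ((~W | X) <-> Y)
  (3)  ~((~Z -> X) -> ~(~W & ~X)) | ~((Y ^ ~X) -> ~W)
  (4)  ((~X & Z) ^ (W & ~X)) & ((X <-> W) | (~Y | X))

(2) disagrees with f on (0,0,0,0) (formula → 0, table → 1); rule it out.
(3) disagrees with f on (0,0,0,0) (formula → 0, table → 1); rule it out.
(4) disagrees with f on (0,0,0,0) (formula → 0, table → 1); rule it out.
Only (1) survives; checking it on all 16 rows confirms it matches f.

1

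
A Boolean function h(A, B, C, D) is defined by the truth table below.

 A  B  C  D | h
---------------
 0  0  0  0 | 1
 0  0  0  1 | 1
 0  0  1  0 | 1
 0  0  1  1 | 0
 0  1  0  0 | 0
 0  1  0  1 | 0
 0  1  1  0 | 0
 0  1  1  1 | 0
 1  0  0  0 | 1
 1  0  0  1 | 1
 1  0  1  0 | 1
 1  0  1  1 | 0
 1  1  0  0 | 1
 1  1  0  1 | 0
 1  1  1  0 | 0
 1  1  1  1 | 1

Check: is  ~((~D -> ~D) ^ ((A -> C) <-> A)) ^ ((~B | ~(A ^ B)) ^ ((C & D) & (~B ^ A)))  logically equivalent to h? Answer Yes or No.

Test each input against both h and the formula:
  A=0, B=0, C=0, D=0: formula gives 1, h = 1 ✓
  A=0, B=0, C=0, D=1: formula gives 1, h = 1 ✓
  A=0, B=0, C=1, D=0: formula gives 1, h = 1 ✓
  A=0, B=0, C=1, D=1: formula gives 0, h = 0 ✓
  …
  A=1, B=0, C=1, D=0: formula gives 0, but h = 1 ✗
A single disagreement suffices: at (1,0,1,0) they differ, so the formula does not compute h.

No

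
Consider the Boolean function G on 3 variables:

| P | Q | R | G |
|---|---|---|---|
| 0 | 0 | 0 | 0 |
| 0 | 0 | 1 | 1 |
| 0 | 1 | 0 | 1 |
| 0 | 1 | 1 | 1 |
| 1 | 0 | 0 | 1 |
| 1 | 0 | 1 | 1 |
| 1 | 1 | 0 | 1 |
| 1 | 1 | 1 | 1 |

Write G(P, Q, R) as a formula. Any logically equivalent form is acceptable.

G(P, Q, R) = (P ∨ Q) ∨ R

The output is 1 whenever at least one input is 1 — the OR of all inputs.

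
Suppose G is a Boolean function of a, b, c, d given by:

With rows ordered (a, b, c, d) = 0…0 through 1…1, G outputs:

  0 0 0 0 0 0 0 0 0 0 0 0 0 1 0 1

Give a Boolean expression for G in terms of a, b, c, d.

Collect the rows where G=1 — (1,1,0,1), (1,1,1,1) — and write one minterm per row: a·b·¬c·d, a·b·c·d. Their union (logical OR) reproduces the table exactly.

G(a, b, c, d) = (((a ∧ b) ∧ ¬c) ∧ d) ∨ (((a ∧ b) ∧ c) ∧ d)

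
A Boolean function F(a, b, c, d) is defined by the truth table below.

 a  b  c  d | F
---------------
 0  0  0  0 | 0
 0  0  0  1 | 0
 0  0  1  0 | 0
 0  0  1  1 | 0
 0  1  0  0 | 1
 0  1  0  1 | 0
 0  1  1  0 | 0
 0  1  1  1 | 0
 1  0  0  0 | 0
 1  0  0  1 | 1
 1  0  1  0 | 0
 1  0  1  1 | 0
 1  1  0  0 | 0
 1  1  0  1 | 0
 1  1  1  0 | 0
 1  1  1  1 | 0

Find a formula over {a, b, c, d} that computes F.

Collect the rows where F=1 — (0,1,0,0), (1,0,0,1) — and write one minterm per row: ¬a·b·¬c·¬d, a·¬b·¬c·d. Their union (logical OR) reproduces the table exactly.

F(a, b, c, d) = (((not a and b) and not c) and not d) or (((a and not b) and not c) and d)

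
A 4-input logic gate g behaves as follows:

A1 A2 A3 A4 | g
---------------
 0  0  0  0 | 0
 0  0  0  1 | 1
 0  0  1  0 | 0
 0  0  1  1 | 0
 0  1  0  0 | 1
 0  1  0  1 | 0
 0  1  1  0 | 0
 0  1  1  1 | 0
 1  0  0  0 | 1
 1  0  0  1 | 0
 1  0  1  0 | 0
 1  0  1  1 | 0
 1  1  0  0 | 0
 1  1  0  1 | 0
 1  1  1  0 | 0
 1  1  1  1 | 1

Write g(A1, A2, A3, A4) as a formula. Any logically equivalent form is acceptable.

g(A1, A2, A3, A4) = (((((¬A1 ∧ ¬A2) ∧ ¬A3) ∧ A4) ∨ (((¬A1 ∧ A2) ∧ ¬A3) ∧ ¬A4)) ∨ (((A1 ∧ ¬A2) ∧ ¬A3) ∧ ¬A4)) ∨ (((A1 ∧ A2) ∧ A3) ∧ A4)

g=1 on 4 inputs: (0,0,0,1), (0,1,0,0), (1,0,0,0), (1,1,1,1). Reading each as a conjunction of literals (¬A1·¬A2·¬A3·A4, ¬A1·A2·¬A3·¬A4, A1·¬A2·¬A3·¬A4, A1·A2·A3·A4) and taking the OR gives the canonical DNF.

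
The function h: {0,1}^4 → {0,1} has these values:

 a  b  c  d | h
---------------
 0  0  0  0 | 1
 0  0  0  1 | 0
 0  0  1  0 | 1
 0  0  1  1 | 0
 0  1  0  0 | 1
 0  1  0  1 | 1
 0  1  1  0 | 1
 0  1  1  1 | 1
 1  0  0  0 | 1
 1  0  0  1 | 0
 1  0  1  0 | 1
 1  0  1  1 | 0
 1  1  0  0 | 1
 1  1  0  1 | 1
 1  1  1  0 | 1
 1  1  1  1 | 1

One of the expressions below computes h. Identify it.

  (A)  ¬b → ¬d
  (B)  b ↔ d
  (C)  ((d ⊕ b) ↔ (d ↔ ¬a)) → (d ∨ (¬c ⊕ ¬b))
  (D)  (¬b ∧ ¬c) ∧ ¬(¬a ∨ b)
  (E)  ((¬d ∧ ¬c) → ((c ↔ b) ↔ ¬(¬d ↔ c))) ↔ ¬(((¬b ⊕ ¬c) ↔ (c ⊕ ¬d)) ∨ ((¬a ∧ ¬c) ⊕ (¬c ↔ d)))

A

(B) fails at (0,1,0,0): the formula yields 0, h is 1.
(C) fails at (0,0,0,0): the formula yields 0, h is 1.
(D) fails at (0,0,0,0): the formula yields 0, h is 1.
(E) fails at (0,0,0,0): the formula yields 0, h is 1.
That leaves (A). Evaluating it on every row reproduces the table of h exactly.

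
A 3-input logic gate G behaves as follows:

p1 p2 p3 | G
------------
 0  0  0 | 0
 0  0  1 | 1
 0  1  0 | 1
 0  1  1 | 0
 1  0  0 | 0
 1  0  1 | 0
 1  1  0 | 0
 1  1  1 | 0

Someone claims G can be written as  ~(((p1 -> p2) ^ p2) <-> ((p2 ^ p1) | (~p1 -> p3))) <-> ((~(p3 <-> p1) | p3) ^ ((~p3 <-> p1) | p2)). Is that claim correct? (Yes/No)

No

Check the formula against G row by row:
  p1=0, p2=0, p3=0: formula gives 0, G = 0 ✓
  p1=0, p2=0, p3=1: formula gives 1, G = 1 ✓
  p1=0, p2=1, p3=0: formula gives 1, G = 1 ✓
  p1=0, p2=1, p3=1: formula gives 0, G = 0 ✓
  p1=1, p2=0, p3=0: formula gives 0, G = 0 ✓
  p1=1, p2=0, p3=1: formula gives 1, but G = 0 ✗
A single disagreement suffices: at (1,0,1) they differ, so the formula does not compute G.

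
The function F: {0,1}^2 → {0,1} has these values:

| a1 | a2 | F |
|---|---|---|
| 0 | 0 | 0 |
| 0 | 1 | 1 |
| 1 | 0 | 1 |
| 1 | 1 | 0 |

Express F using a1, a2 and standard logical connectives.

F(a1, a2) = a1 ^ a2

The output is 1 exactly when an odd number of inputs are 1 — the 2-way XOR (parity).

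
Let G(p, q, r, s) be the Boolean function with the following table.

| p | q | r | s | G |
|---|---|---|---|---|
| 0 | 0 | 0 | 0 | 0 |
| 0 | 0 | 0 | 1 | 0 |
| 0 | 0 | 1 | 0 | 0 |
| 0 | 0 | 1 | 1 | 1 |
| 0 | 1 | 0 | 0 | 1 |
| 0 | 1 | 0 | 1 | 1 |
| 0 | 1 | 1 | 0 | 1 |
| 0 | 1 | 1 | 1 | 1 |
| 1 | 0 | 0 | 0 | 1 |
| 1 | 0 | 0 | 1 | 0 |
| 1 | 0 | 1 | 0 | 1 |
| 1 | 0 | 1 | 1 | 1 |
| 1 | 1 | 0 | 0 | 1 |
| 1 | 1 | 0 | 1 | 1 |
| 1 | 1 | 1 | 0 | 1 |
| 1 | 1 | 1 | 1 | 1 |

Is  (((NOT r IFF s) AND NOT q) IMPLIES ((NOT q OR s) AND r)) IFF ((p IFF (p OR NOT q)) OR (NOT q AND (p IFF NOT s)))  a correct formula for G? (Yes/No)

Test each input against both G and the formula:
  p=0, q=0, r=0, s=0: formula gives 0, G = 0 ✓
  p=0, q=0, r=0, s=1: formula gives 0, G = 0 ✓
  p=0, q=0, r=1, s=0: formula gives 0, G = 0 ✓
  p=0, q=0, r=1, s=1: formula gives 1, G = 1 ✓
  … (the remaining 12 rows also agree.)
Every row agrees, so the formula is equivalent.

Yes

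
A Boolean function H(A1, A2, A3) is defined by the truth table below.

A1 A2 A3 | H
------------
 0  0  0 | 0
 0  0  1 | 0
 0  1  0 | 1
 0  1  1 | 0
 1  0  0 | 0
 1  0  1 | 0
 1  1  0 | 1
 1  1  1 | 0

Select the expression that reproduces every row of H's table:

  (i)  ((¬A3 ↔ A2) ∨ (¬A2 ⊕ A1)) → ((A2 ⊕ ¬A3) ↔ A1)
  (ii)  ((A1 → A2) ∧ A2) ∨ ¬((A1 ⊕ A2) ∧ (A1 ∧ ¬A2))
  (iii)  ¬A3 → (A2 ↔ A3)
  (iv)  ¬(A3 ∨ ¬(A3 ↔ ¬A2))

iv

(i) fails at (0,0,1): the formula yields 1, H is 0.
(ii) fails at (0,0,0): the formula yields 1, H is 0.
(iii) fails at (0,0,0): the formula yields 1, H is 0.
Only (iv) survives; checking it on all 8 rows confirms it matches H.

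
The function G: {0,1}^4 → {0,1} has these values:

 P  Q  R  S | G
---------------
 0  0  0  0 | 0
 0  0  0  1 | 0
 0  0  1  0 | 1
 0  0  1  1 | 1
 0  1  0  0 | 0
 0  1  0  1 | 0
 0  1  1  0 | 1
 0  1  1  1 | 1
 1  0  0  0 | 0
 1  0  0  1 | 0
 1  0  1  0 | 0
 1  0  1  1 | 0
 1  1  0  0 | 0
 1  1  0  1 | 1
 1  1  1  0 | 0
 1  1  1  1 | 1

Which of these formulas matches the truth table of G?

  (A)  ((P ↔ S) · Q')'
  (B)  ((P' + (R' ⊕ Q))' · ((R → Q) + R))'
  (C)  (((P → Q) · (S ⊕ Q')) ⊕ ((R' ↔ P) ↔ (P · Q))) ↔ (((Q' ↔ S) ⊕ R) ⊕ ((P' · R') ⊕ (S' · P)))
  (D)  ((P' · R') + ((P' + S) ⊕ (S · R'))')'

C

(A): at (0,0,0,1) it gives 1, but G = 0 — eliminated.
(B): at (0,0,0,0) it gives 1, but G = 0 — eliminated.
(D): at (1,0,1,1) it gives 1, but G = 0 — eliminated.
(C) is the remaining candidate, and it agrees with G on all 16 inputs.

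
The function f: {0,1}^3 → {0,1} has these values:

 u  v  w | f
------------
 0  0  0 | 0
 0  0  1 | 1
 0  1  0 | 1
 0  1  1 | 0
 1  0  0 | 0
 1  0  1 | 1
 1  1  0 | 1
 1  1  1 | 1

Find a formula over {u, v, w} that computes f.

f(u, v, w) = ((((u' · v') · w') + ((u' · v) · w)) + ((u · v') · w'))'

f is 0 on only 3 rows — (0,0,0), (0,1,1), (1,0,0). Writing each as a minterm (¬u·¬v·¬w, ¬u·v·w, u·¬v·¬w) and OR-ing them characterizes exactly where f=0, so f is the negation of that disjunction.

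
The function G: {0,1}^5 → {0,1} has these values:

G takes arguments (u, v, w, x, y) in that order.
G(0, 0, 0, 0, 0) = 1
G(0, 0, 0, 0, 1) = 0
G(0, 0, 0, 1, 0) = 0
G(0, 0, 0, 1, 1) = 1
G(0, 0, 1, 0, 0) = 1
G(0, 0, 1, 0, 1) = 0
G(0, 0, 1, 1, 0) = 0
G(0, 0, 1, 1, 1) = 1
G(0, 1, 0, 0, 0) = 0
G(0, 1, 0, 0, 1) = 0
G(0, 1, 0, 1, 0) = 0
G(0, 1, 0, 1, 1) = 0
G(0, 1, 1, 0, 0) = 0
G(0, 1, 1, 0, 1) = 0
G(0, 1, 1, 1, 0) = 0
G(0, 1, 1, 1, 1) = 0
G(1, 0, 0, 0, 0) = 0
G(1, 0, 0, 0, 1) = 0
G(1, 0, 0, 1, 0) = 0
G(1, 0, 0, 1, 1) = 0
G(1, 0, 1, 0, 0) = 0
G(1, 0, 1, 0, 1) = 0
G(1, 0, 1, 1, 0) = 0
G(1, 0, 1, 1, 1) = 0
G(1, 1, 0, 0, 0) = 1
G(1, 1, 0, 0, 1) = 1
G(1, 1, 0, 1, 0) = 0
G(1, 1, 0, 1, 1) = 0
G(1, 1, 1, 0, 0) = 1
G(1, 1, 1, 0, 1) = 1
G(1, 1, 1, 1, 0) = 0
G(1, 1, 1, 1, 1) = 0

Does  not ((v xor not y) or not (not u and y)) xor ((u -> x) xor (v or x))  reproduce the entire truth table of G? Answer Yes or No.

Check the formula against G row by row:
  u=0, v=0, w=0, x=0, y=0: formula gives 1, G = 1 ✓
  u=0, v=0, w=0, x=0, y=1: formula gives 0, G = 0 ✓
  u=0, v=0, w=0, x=1, y=0: formula gives 0, G = 0 ✓
  u=0, v=0, w=0, x=1, y=1: formula gives 1, G = 1 ✓
  … (the remaining 28 rows also agree.)
No disagreement on any input; they are logically equivalent.

Yes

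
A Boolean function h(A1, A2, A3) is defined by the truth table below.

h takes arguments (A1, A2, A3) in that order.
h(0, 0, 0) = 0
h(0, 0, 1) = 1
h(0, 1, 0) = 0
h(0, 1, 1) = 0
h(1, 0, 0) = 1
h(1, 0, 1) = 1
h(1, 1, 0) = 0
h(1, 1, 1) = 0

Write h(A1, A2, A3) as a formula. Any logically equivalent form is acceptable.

h(A1, A2, A3) = (((A1' · A2') · A3) + ((A1 · A2') · A3')) + ((A1 · A2') · A3)

Collect the rows where h=1 — (0,0,1), (1,0,0), (1,0,1) — and write one minterm per row: ¬A1·¬A2·A3, A1·¬A2·¬A3, A1·¬A2·A3. Their union (logical OR) reproduces the table exactly.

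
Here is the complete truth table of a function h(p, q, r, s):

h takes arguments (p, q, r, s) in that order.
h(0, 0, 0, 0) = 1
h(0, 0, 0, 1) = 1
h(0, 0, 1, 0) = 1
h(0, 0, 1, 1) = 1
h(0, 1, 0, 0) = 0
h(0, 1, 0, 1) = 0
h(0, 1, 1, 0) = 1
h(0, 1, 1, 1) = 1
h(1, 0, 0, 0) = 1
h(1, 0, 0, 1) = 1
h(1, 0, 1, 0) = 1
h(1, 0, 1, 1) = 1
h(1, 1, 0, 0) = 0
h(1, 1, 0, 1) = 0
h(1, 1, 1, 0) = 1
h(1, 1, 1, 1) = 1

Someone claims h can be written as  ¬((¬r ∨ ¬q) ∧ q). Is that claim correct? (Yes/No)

Test each input against both h and the formula:
  p=0, q=0, r=0, s=0: formula gives 1, h = 1 ✓
  p=0, q=0, r=0, s=1: formula gives 1, h = 1 ✓
  p=0, q=0, r=1, s=0: formula gives 1, h = 1 ✓
  p=0, q=0, r=1, s=1: formula gives 1, h = 1 ✓
  …and likewise for the remaining 12 rows.
No disagreement on any input; they are logically equivalent.

Yes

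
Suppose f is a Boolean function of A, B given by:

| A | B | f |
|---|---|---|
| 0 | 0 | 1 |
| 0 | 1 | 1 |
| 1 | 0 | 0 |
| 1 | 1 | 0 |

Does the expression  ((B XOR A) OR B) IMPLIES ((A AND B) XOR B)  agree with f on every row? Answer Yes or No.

Check the formula against f row by row:
  A=0, B=0: formula gives 1, f = 1 ✓
  A=0, B=1: formula gives 1, f = 1 ✓
  A=1, B=0: formula gives 0, f = 0 ✓
  A=1, B=1: formula gives 0, f = 0 ✓
Every row agrees, so the formula is equivalent.

Yes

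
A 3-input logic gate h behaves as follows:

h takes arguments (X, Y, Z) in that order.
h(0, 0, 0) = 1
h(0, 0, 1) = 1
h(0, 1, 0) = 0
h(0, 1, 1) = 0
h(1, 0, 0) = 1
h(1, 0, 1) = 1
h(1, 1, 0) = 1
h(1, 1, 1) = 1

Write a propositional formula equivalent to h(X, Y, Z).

h(X, Y, Z) = not (((not X and Y) and not Z) or ((not X and Y) and Z))

h is 0 on only 2 rows — (0,1,0), (0,1,1). Writing each as a minterm (¬X·Y·¬Z, ¬X·Y·Z) and OR-ing them characterizes exactly where h=0, so h is the negation of that disjunction.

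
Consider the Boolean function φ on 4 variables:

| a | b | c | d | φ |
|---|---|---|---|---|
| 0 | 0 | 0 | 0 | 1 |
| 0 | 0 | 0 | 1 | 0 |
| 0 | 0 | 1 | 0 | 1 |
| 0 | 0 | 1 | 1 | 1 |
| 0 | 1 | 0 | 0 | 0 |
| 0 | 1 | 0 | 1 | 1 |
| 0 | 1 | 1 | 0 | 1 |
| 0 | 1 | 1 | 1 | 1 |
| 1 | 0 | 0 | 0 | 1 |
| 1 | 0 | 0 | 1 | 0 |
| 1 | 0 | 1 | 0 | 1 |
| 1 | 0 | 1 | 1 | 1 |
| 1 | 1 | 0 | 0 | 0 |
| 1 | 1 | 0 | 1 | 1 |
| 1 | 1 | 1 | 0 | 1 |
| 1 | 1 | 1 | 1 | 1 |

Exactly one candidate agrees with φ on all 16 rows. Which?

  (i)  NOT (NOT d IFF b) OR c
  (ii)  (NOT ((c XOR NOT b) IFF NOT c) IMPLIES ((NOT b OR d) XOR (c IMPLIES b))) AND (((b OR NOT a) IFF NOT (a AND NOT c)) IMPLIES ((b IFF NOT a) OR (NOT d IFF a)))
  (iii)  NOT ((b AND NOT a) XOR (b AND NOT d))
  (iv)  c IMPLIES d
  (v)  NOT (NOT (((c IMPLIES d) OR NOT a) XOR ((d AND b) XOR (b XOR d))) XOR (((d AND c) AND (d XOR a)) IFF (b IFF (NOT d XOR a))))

i

(ii): at (0,0,0,0) it gives 0, but φ = 1 — eliminated.
(iii): at (0,0,0,1) it gives 1, but φ = 0 — eliminated.
(iv): at (0,0,0,1) it gives 1, but φ = 0 — eliminated.
(v): at (0,0,0,0) it gives 0, but φ = 1 — eliminated.
Only (i) survives; checking it on all 16 rows confirms it matches φ.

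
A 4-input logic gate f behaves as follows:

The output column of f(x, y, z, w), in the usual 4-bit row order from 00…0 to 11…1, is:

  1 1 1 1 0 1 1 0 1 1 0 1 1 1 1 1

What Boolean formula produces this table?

f(x, y, z, w) = ~(((((~x & y) & ~z) & ~w) | (((~x & y) & z) & w)) | (((x & ~y) & z) & ~w))

The 0-rows are (0,1,0,0), (0,1,1,1), (1,0,1,0). Take each as a conjunction (¬x·y·¬z·¬w, ¬x·y·z·w, x·¬y·z·¬w), form their disjunction, and complement — that gives a formula that is 1 everywhere f is.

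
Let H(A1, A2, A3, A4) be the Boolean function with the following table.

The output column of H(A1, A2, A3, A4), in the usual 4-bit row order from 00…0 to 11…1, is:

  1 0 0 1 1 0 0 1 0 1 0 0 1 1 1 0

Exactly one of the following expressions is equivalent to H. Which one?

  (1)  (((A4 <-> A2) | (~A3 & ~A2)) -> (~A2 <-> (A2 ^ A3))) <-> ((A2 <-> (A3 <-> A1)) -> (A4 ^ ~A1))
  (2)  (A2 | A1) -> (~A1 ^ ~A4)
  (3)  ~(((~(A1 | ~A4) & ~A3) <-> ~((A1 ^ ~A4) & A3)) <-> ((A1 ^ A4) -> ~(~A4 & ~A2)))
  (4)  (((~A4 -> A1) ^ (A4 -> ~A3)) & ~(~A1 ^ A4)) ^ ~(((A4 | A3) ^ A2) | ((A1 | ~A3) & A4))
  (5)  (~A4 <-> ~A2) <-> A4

3

(1) fails at (0,0,0,0): the formula yields 0, H is 1.
(2) fails at (0,0,0,1): the formula yields 1, H is 0.
(4) fails at (0,1,0,0): the formula yields 0, H is 1.
(5) fails at (0,0,0,0): the formula yields 0, H is 1.
That leaves (3). Evaluating it on every row reproduces the table of H exactly.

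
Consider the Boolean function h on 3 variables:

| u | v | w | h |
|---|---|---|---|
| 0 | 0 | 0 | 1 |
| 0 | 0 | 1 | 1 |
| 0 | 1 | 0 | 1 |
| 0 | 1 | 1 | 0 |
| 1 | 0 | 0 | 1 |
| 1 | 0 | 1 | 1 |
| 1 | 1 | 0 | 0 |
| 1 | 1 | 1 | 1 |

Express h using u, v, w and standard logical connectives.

h is 0 on only 2 rows — (0,1,1), (1,1,0). Writing each as a minterm (¬u·v·w, u·v·¬w) and OR-ing them characterizes exactly where h=0, so h is the negation of that disjunction.

h(u, v, w) = not (((not u and v) and w) or ((u and v) and not w))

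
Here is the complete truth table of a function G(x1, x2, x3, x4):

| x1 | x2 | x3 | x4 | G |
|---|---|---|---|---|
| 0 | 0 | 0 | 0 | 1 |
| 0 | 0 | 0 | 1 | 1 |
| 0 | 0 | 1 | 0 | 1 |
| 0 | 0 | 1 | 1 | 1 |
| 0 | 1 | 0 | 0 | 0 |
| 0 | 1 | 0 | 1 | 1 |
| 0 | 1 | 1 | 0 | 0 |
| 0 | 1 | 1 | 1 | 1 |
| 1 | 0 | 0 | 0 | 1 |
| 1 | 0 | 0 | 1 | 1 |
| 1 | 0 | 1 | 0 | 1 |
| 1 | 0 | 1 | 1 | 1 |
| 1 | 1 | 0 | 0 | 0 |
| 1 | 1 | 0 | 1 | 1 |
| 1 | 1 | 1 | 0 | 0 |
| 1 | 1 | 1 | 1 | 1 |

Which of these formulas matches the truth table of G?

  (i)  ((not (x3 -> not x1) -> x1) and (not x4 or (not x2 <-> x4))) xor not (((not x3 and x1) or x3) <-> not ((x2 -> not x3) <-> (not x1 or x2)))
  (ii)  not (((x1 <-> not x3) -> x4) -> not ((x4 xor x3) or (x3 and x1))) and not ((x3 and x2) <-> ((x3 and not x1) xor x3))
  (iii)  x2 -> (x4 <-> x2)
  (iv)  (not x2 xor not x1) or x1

(i) fails at (0,0,1,0): the formula yields 0, G is 1.
(ii) fails at (0,0,0,0): the formula yields 0, G is 1.
(iv) fails at (0,0,0,0): the formula yields 0, G is 1.
(iii) is the remaining candidate, and it agrees with G on all 16 inputs.

iii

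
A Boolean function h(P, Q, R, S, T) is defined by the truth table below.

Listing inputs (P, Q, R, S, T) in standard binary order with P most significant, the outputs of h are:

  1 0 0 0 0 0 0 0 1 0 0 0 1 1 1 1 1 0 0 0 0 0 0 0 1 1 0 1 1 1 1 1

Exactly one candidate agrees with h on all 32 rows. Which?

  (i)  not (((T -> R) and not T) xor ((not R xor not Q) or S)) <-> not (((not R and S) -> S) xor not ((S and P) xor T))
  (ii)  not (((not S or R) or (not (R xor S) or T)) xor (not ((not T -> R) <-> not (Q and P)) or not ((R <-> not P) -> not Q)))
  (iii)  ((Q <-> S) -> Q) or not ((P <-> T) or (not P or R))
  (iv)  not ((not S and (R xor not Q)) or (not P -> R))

ii

(i): at (0,0,0,0,0) it gives 0, but h = 1 — eliminated.
(iii): at (0,0,0,0,0) it gives 0, but h = 1 — eliminated.
(iv): at (0,0,0,0,0) it gives 0, but h = 1 — eliminated.
Only (ii) survives; checking it on all 32 rows confirms it matches h.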